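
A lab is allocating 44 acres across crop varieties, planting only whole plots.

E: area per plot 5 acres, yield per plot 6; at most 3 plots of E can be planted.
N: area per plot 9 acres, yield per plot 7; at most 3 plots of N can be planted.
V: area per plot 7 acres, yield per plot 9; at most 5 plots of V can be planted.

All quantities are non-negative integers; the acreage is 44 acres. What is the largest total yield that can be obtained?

54

1×N and 5×V: area 44 ≤ 44, yield 1·7 + 5·9 = 52.
3×E and 4×V: area 43 ≤ 44, yield 3·6 + 4·9 = 54.
Best is 54.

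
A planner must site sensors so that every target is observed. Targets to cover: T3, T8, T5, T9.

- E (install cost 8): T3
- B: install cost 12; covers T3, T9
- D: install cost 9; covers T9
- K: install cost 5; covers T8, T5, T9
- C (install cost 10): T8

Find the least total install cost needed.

13

Choose E and K: together they cover T3, T8, T5, T9 — every target.
Total install cost: 8 + 5 = 13.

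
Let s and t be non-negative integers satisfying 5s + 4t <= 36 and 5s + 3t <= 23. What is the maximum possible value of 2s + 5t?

35

The continuous relaxation peaks at (0, 7.67) with value 38.33; rounding to a feasible lattice point costs some objective.
(s,t)=(0,7): 5·0+4·7=28≤36, 5·0+3·7=21≤23, objective 35.
(s,t)=(1,6): 5·1+4·6=29≤36, 5·1+3·6=23≤23, objective 32.
No feasible integer point exceeds 35.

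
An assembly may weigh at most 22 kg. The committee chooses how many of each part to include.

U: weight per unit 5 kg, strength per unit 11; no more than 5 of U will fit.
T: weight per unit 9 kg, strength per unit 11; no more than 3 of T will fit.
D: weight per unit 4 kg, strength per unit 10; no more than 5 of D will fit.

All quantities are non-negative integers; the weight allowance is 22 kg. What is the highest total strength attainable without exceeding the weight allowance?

Take 2×U and 3×D: weight 22 ≤ 22, strength 2·11 + 3·10 = 52.
No other integer combination yields more.

52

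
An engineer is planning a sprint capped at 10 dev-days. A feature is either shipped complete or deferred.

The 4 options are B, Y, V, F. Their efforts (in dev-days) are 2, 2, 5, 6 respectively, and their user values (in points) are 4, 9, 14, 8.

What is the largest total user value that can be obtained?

27

This is an integer program with binary decision variables.
Take B, Y, and V: effort 2 + 2 + 5 = 9 ≤ 10, user value 4 + 9 + 14 = 27.
No other feasible combination does better.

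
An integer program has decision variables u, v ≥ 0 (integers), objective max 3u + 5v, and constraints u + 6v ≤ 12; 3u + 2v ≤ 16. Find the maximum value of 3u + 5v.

Relaxing integrality, the LP optimum is 19.75 at (u,v) = (4.5, 1.25), which is not an integer point.
(u,v)=(4,1) is feasible, giving 17.
(u,v)=(5,0) is feasible, giving 15.
(u,v)=(3,1) is feasible, giving 14.
The best lattice point is (4,1), giving 17.

17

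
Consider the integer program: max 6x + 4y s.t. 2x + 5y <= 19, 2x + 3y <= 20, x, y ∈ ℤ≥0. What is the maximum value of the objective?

Relaxing integrality, the LP optimum is 57.00 at (x,y) = (9.5, 0), which is not an integer point.
(x,y)=(9,0): 2·9+5·0=18≤19, 2·9+3·0=18≤20, objective 54.
(x,y)=(8,0): 2·8+5·0=16≤19, 2·8+3·0=16≤20, objective 48.
Maximum is 54 at (x,y)=(9,0).

54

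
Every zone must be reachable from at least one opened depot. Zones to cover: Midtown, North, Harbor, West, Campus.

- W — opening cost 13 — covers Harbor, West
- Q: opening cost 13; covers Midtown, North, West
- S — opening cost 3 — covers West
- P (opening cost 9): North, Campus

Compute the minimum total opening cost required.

35

The greedy cost-per-new-zone heuristic would pick S, P, W, and Q for 38, but a cheaper cover exists.
Choose W, Q, and P: together they cover Midtown, North, Harbor, West, Campus — every zone.
Total opening cost: 13 + 13 + 9 = 35.
No cover costs less than 35.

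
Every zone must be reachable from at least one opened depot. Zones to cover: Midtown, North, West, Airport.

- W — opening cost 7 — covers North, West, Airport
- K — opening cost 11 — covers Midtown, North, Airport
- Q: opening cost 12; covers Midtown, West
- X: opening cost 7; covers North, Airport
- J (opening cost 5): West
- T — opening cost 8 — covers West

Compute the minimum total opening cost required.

16

Choose K and J: together they cover Midtown, North, West, Airport — every zone.
Total opening cost: 11 + 5 = 16.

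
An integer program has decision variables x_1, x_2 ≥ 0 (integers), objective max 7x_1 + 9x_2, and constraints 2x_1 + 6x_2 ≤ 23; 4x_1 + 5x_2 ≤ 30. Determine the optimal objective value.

The continuous relaxation peaks at (4.64, 2.29) with value 53.07; rounding to a feasible lattice point costs some objective.
(x_1,x_2)=(5,2): 2·5+6·2=22≤23, 4·5+5·2=30≤30, objective 53.
(x_1,x_2)=(6,1): 2·6+6·1=18≤23, 4·6+5·1=29≤30, objective 51.
(x_1,x_2)=(4,2): 2·4+6·2=20≤23, 4·4+5·2=26≤30, objective 46.
No feasible integer point exceeds 53.

53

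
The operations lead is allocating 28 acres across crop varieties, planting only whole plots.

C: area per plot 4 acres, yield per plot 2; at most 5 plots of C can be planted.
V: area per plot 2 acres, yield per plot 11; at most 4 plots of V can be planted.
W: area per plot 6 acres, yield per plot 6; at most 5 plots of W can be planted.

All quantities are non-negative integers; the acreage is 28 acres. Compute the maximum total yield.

62

This is a bounded integer knapsack.
2×C, 4×V, and 2×W: area 28 ≤ 28, yield 2·2 + 4·11 + 2·6 = 60.
4×V and 3×W: area 26 ≤ 28, yield 4·11 + 3·6 = 62.
Best is 62.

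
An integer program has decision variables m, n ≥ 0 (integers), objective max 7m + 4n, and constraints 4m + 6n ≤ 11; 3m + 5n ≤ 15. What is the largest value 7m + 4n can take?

14

Relaxing integrality, the LP optimum is 19.25 at (m,n) = (2.75, 0), which is not an integer point.
(m,n)=(2,0): 4·2+6·0=8≤11, 3·2+5·0=6≤15, objective 14.
(m,n)=(1,1): 4·1+6·1=10≤11, 3·1+5·1=8≤15, objective 11.
(m,n)=(1,0): 4·1+6·0=4≤11, 3·1+5·0=3≤15, objective 7.
No feasible integer point exceeds 14.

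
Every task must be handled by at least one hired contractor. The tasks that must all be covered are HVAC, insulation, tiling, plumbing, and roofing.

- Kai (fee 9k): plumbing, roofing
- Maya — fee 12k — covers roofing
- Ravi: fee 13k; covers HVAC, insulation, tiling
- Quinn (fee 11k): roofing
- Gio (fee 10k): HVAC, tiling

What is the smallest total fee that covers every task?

22

Choose Kai and Ravi: together they cover HVAC, insulation, tiling, plumbing, roofing — every task.
Total fee: 9 + 13 = 22.
No cover costs less than 22.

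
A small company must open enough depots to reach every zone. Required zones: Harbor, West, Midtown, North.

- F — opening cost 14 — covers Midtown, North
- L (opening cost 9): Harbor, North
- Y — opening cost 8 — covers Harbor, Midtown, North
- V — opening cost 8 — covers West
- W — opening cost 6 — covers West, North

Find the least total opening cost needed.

14

Choose Y and W: together they cover Harbor, West, Midtown, North — every zone.
Total opening cost: 8 + 6 = 14.
No cover costs less than 14.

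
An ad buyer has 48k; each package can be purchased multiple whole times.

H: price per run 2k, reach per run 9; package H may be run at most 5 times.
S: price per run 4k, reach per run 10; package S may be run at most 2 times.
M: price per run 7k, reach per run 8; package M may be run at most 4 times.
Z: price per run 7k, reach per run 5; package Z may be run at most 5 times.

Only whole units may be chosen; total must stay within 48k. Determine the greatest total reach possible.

H has the best ratio (9/2); taking only H gives at most 5×9 = 45 (stopped by the supply cap of 5).
Mixing does better — 5×H, 2×S, and 4×M: price 46 ≤ 48, reach 5·9 + 2·10 + 4·8 = 97.

97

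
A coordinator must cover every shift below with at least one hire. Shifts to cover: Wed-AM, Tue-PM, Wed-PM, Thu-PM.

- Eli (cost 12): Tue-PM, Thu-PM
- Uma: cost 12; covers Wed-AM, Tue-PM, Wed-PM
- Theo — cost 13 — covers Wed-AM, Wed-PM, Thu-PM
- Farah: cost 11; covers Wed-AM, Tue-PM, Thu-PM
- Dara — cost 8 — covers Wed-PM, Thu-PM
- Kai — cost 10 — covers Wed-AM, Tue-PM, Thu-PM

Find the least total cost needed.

Choose Dara and Kai: together they cover Wed-AM, Tue-PM, Wed-PM, Thu-PM — every shift.
Total cost: 8 + 10 = 18.
No cover costs less than 18.

18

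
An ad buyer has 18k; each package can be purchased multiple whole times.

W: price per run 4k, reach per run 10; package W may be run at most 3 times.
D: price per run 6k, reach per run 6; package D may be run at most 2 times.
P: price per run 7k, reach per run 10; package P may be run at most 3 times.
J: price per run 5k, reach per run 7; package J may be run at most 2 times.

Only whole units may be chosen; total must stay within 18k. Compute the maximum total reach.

37

W has the best ratio (10/4); taking only W gives at most 3×10 = 30 (stopped by the supply cap of 3).
Mixing does better — 3×W and 1×J: price 17 ≤ 18, reach 3·10 + 1·7 = 37.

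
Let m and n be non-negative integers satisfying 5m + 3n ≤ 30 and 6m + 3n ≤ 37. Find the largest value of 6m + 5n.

(m,n)=(0,10) is feasible, giving 50.
(m,n)=(0,9) is feasible, giving 45.
Maximum is 50 at (m,n)=(0,10).

50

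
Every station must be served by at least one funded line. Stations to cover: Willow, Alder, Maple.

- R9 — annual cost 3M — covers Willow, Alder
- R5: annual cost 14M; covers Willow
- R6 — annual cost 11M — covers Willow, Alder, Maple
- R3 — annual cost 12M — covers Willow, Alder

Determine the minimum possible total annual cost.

This is a weighted set-cover instance.
The greedy cost-per-new-station heuristic would pick R9 and R6 for 14, but a cheaper cover exists.
R6 alone covers Willow, Alder, Maple — every station.
Total annual cost: 11.
No cover costs less than 11.

11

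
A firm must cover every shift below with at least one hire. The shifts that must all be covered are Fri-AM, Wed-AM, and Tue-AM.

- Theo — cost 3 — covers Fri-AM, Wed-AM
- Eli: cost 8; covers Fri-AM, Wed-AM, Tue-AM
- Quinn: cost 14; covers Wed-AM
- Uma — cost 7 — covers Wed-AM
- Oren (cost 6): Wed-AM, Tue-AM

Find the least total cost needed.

Eli alone covers Fri-AM, Wed-AM, Tue-AM — every shift.
Total cost: 8.

8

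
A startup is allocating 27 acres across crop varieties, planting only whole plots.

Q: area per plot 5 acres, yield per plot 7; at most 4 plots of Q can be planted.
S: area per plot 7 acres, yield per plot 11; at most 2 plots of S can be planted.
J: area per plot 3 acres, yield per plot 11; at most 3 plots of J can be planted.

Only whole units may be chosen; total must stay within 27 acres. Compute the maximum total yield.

58

2×S and 3×J: area 23 ≤ 27, yield 2·11 + 3·11 = 55.
2×Q, 1×S, and 3×J: area 26 ≤ 27, yield 2·7 + 1·11 + 3·11 = 58.
Best is 58.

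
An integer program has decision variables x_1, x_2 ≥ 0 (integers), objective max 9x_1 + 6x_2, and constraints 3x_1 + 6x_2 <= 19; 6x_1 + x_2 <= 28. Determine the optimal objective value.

42

(x_1,x_2)=(4,1): 3·4+6·1=18≤19, 6·4+1·1=25≤28, objective 42.
(x_1,x_2)=(4,0): 3·4+6·0=12≤19, 6·4+1·0=24≤28, objective 36.
(x_1,x_2)=(3,1): 3·3+6·1=15≤19, 6·3+1·1=19≤28, objective 33.
(x_1,x_2)=(3,0): 3·3+6·0=9≤19, 6·3+1·0=18≤28, objective 27.
The best lattice point is (4,1), giving 42.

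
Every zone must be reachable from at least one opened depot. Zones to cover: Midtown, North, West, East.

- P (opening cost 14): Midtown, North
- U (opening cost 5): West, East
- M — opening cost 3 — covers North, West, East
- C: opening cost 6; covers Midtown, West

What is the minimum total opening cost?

9

This is a weighted set-cover instance.
Choose M and C: together they cover Midtown, North, West, East — every zone.
Total opening cost: 3 + 6 = 9.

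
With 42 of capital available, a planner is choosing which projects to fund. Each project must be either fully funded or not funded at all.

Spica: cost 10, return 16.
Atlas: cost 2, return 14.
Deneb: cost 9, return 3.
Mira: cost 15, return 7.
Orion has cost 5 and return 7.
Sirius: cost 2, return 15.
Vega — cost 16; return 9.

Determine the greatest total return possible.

61

Allowing fractional choices, the relaxed optimum would be about 64.3, but projects are indivisible.
Spica + Atlas + Orion + Sirius + Vega: cost 10 + 2 + 5 + 2 + 16 = 35 ≤ 42, return 16 + 14 + 7 + 15 + 9 = 61.
Spica + Atlas + Deneb + Sirius + Vega: cost 10 + 2 + 9 + 2 + 16 = 39 ≤ 42, return 16 + 14 + 3 + 15 + 9 = 57.
Spica + Atlas + Mira + Orion + Sirius: cost 10 + 2 + 15 + 5 + 2 = 34 ≤ 42, return 16 + 14 + 7 + 7 + 15 = 59.
Best is Spica, Atlas, Orion, Sirius, and Vega with total return 61.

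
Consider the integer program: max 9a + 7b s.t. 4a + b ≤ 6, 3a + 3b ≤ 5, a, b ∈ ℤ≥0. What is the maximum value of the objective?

The continuous relaxation peaks at (1.44, 0.222) with value 14.56; rounding to a feasible lattice point costs some objective.
(a,b)=(1,0) is feasible, giving 9.
(a,b)=(0,1) is feasible, giving 7.
(a,b)=(0,0) is feasible, giving 0.
The best lattice point is (1,0), giving 9.

9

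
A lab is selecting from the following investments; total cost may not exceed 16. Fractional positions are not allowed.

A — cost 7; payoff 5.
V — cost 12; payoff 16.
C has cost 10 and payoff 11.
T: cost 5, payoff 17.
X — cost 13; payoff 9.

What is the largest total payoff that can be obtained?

28

Take C and T: cost 10 + 5 = 15 ≤ 16, payoff 11 + 17 = 28.
No other feasible combination does better.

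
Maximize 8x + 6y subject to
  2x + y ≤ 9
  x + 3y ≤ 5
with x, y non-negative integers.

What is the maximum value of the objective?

(x,y)=(4,0): 2·4+1·0=8≤9, 1·4+3·0=4≤5, objective 32.
(x,y)=(3,0): 2·3+1·0=6≤9, 1·3+3·0=3≤5, objective 24.
Maximum is 32 at (x,y)=(4,0).

32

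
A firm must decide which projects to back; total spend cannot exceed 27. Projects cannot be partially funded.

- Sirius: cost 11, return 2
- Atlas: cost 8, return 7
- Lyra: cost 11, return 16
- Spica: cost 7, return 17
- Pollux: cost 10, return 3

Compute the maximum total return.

40

This is a 0-1 knapsack instance.
Allowing fractional choices, the relaxed optimum would be about 40.3, but projects are indivisible.
Atlas + Lyra + Spica: cost 8 + 11 + 7 = 26 ≤ 27, return 7 + 16 + 17 = 40.
Lyra + Spica: cost 11 + 7 = 18 ≤ 27, return 16 + 17 = 33.
Atlas + Spica + Pollux: cost 8 + 7 + 10 = 25 ≤ 27, return 7 + 17 + 3 = 27.
Best is Atlas, Lyra, and Spica with total return 40.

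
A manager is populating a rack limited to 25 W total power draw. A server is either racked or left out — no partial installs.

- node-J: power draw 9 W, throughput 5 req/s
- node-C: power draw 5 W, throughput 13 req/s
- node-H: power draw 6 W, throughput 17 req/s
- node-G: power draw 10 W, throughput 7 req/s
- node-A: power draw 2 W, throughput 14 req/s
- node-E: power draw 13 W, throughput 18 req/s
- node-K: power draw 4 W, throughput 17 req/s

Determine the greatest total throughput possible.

66

This is a 0-1 knapsack instance.
node-C + node-A + node-E + node-K: power draw 5 + 2 + 13 + 4 = 24 ≤ 25, throughput 13 + 14 + 18 + 17 = 62.
node-H + node-A + node-E + node-K: power draw 6 + 2 + 13 + 4 = 25 ≤ 25, throughput 17 + 14 + 18 + 17 = 66.
Best is node-H, node-A, node-E, and node-K with total throughput 66.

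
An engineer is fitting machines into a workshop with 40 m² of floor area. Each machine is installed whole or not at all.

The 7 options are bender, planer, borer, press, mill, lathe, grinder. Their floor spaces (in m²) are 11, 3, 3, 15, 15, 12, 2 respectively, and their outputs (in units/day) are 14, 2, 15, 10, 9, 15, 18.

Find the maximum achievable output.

This is a 0-1 knapsack instance.
Take bender, planer, borer, lathe, and grinder: floor space 11 + 3 + 3 + 12 + 2 = 31 ≤ 40, output 14 + 2 + 15 + 15 + 18 = 64.
No other feasible combination does better.

64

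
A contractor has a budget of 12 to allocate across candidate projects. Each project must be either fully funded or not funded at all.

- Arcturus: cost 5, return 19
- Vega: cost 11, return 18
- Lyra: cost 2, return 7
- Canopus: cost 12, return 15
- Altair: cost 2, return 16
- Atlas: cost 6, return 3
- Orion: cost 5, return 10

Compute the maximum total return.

Arcturus + Altair + Orion: cost 5 + 2 + 5 = 12 ≤ 12, return 19 + 16 + 10 = 45.
Arcturus + Lyra + Altair: cost 5 + 2 + 2 = 9 ≤ 12, return 19 + 7 + 16 = 42.
Best is Arcturus, Altair, and Orion with total return 45.

45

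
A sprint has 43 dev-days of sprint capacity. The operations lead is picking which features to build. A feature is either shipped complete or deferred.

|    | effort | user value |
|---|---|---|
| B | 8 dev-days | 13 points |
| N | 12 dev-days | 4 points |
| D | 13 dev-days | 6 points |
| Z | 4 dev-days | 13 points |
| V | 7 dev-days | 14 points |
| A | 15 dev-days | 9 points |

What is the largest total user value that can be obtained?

B + D + Z + V: effort 8 + 13 + 4 + 7 = 32 ≤ 43, user value 13 + 6 + 13 + 14 = 46.
B + Z + V + A: effort 8 + 4 + 7 + 15 = 34 ≤ 43, user value 13 + 13 + 14 + 9 = 49.
B + N + Z + V: effort 8 + 12 + 4 + 7 = 31 ≤ 43, user value 13 + 4 + 13 + 14 = 44.
Best is B, Z, V, and A with total user value 49.

49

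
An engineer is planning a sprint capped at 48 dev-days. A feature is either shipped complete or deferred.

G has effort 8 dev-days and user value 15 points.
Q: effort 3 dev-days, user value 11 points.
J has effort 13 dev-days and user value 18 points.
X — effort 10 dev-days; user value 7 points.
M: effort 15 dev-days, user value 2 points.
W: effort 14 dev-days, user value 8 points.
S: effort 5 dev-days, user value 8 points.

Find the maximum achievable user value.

G + Q + J + W + S: effort 8 + 3 + 13 + 14 + 5 = 43 ≤ 48, user value 15 + 11 + 18 + 8 + 8 = 60.
G + Q + J + X + S: effort 8 + 3 + 13 + 10 + 5 = 39 ≤ 48, user value 15 + 11 + 18 + 7 + 8 = 59.
Best is G, Q, J, W, and S with total user value 60.

60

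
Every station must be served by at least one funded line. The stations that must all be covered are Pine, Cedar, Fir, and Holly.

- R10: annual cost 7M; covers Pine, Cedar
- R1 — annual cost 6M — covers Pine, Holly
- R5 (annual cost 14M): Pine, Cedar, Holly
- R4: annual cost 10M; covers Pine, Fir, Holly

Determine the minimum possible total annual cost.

Choose R10 and R4: together they cover Pine, Cedar, Fir, Holly — every station.
Total annual cost: 7 + 10 = 17.

17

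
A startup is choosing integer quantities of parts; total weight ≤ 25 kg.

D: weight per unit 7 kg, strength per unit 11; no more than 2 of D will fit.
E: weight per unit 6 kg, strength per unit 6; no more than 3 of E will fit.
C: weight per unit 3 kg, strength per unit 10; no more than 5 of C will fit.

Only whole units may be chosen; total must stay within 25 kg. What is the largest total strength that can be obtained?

61

This is a bounded integer knapsack.
Take 1×D and 5×C: weight 22 ≤ 25, strength 1·11 + 5·10 = 61.
C has the best ratio (10/3) and is taken to its limit of 5; remaining capacity is filled optimally with the others.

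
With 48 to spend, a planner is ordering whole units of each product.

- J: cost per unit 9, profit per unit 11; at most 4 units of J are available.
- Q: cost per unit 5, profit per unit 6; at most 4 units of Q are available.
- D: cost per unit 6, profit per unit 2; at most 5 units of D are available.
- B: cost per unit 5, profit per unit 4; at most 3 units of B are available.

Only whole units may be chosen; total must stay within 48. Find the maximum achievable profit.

J has the best ratio (11/9); taking only J gives at most 4×11 = 44 (stopped by the supply cap of 4).
Mixing does better — 3×J and 4×Q: cost 47 ≤ 48, profit 3·11 + 4·6 = 57.

57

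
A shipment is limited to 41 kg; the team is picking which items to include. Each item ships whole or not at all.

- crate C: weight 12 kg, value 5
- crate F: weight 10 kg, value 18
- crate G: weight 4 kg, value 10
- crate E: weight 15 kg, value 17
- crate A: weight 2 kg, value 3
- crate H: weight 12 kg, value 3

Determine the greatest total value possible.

Allowing fractional choices, the relaxed optimum would be about 52.2, but items are indivisible.
crate C + crate F + crate G + crate E: weight 12 + 10 + 4 + 15 = 41 ≤ 41, value 5 + 18 + 10 + 17 = 50.
crate F + crate G + crate E + crate A: weight 10 + 4 + 15 + 2 = 31 ≤ 41, value 18 + 10 + 17 + 3 = 48.
Best is crate C, crate F, crate G, and crate E with total value 50.

50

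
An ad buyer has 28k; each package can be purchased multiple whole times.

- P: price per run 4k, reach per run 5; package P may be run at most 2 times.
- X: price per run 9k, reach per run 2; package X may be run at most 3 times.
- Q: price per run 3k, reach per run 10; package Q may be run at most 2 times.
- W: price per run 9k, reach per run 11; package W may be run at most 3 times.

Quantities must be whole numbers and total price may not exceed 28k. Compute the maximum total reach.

2×Q and 2×W: price 24 ≤ 28, reach 2·10 + 2·11 = 42.
1×P, 2×Q, and 2×W: price 28 ≤ 28, reach 1·5 + 2·10 + 2·11 = 47.
Best is 47.

47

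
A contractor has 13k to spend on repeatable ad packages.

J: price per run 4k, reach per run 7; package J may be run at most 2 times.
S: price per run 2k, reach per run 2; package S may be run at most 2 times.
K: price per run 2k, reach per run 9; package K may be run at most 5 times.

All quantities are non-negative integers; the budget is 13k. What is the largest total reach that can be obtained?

47

5×K: price 10 ≤ 13, reach 5·9 = 45.
1×S and 5×K: price 12 ≤ 13, reach 1·2 + 5·9 = 47.
Best is 47.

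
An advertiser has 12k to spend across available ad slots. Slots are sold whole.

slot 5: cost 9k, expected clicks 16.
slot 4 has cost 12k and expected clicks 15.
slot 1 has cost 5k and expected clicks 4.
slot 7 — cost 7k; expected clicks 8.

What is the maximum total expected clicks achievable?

Treat it as a binary knapsack problem.
Take slot 5: cost 9 ≤ 12, expected clicks 16.
No other feasible combination does better.

16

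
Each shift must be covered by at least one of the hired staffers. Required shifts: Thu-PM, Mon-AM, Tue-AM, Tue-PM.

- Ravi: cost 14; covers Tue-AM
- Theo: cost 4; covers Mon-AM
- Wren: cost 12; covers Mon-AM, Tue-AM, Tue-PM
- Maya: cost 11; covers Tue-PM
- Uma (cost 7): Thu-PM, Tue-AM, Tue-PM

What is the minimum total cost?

11

This is a weighted set-cover instance.
Choose Theo and Uma: together they cover Thu-PM, Mon-AM, Tue-AM, Tue-PM — every shift.
Total cost: 4 + 7 = 11.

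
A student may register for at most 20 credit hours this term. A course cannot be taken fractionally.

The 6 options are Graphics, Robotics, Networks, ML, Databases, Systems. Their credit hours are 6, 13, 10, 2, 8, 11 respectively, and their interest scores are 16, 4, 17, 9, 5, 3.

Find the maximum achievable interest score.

Graphics + Networks: credit hours 6 + 10 = 16 ≤ 20, interest score 16 + 17 = 33.
Graphics + Networks + ML: credit hours 6 + 10 + 2 = 18 ≤ 20, interest score 16 + 17 + 9 = 42.
Best is Graphics, Networks, and ML with total interest score 42.

42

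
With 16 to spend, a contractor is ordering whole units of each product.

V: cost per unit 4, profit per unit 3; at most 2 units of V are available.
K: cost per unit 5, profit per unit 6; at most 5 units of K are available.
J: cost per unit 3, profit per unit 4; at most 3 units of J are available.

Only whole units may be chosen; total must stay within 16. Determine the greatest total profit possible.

J has the best ratio (4/3); taking only J gives at most 3×4 = 12 (stopped by the supply cap of 3).
Mixing does better — 2×K and 2×J: cost 16 ≤ 16, profit 2·6 + 2·4 = 20.

20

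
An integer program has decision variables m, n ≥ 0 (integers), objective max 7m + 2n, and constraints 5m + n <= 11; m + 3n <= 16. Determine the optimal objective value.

17

Relaxing integrality, the LP optimum is 18.36 at (m,n) = (1.21, 4.93), which is not an integer point.
(m,n)=(1,5): 5·1+1·5=10≤11, 1·1+3·5=16≤16, objective 17.
(m,n)=(1,4): 5·1+1·4=9≤11, 1·1+3·4=13≤16, objective 15.
(m,n)=(1,3): 5·1+1·3=8≤11, 1·1+3·3=10≤16, objective 13.
Maximum is 17 at (m,n)=(1,5).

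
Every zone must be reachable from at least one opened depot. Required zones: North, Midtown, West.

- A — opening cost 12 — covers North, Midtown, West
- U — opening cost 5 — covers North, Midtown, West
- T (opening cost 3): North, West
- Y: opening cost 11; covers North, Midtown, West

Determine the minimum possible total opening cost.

5

This is a weighted set-cover instance.
The greedy cost-per-new-zone heuristic would pick T and U for 8, but a cheaper cover exists.
U alone covers North, Midtown, West — every zone.
Total opening cost: 5.
No cover costs less than 5.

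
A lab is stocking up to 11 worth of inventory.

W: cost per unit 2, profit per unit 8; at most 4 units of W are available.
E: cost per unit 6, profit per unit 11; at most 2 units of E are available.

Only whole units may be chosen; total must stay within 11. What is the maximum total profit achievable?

W has the best ratio (8/2); taking only W gives at most 4×8 = 32 (stopped by the supply cap of 4).
Optimal: 4×W: cost 8 ≤ 11, profit 4·8 = 32.

32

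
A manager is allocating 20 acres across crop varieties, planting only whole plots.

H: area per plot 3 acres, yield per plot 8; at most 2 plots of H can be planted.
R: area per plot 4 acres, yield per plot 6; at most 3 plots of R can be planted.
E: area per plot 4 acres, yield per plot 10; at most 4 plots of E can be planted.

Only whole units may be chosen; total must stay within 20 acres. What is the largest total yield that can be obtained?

Take 1×H and 4×E: area 19 ≤ 20, yield 1·8 + 4·10 = 48.
No other integer combination yields more.

48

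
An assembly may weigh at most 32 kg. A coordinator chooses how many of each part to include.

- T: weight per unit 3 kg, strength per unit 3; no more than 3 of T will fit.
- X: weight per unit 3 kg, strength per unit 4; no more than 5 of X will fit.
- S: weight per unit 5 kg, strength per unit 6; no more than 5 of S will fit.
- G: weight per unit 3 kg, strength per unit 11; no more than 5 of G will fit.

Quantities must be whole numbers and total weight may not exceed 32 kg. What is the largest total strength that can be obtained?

77

This is a bounded integer knapsack.
G has the best ratio (11/3); taking only G gives at most 5×11 = 55 (stopped by the supply cap of 5).
Mixing does better — 4×X, 1×S, and 5×G: weight 32 ≤ 32, strength 4·4 + 1·6 + 5·11 = 77.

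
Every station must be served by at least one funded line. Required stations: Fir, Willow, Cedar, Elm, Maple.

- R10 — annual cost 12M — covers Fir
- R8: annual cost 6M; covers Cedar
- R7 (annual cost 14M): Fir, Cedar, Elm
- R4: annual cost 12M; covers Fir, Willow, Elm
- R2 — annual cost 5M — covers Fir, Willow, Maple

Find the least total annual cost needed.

Choose R7 and R2: together they cover Fir, Willow, Cedar, Elm, Maple — every station.
Total annual cost: 14 + 5 = 19.

19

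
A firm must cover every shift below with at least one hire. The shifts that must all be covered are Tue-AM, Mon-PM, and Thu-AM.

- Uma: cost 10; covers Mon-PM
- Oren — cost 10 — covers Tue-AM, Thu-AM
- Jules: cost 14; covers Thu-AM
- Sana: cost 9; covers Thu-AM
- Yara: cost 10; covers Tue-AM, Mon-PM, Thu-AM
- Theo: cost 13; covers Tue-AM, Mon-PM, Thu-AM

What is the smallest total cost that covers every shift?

10

Yara alone covers Tue-AM, Mon-PM, Thu-AM — every shift.
Total cost: 10.
No cover costs less than 10.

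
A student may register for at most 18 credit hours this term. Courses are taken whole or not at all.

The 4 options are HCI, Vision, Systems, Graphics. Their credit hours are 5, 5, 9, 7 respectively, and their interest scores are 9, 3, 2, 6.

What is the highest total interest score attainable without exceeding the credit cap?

HCI + Vision: credit hours 5 + 5 = 10 ≤ 18, interest score 9 + 3 = 12.
HCI + Vision + Graphics: credit hours 5 + 5 + 7 = 17 ≤ 18, interest score 9 + 3 + 6 = 18.
HCI + Graphics: credit hours 5 + 7 = 12 ≤ 18, interest score 9 + 6 = 15.
Best is HCI, Vision, and Graphics with total interest score 18.

18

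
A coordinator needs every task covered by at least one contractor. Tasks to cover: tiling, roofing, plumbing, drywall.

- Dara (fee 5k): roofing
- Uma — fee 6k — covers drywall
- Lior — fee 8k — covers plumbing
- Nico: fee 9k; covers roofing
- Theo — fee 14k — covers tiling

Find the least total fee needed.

33

Choose Dara, Uma, Lior, and Theo: together they cover tiling, roofing, plumbing, drywall — every task.
Total fee: 5 + 6 + 8 + 14 = 33.
No cover costs less than 33.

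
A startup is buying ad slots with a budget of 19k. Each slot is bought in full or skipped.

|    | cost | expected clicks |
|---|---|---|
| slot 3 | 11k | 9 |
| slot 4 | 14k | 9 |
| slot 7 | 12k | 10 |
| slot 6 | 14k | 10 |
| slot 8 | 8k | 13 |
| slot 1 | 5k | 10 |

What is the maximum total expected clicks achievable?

23

Allowing fractional choices, the relaxed optimum would be about 28.0, but ad slots are indivisible.
slot 8 + slot 1: cost 8 + 5 = 13 ≤ 19, expected clicks 13 + 10 = 23.
slot 7 + slot 1: cost 12 + 5 = 17 ≤ 19, expected clicks 10 + 10 = 20.
slot 3 + slot 8: cost 11 + 8 = 19 ≤ 19, expected clicks 9 + 13 = 22.
Best is slot 8 and slot 1 with total expected clicks 23.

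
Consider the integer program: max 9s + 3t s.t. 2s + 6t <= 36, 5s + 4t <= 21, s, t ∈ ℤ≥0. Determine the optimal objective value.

(s,t)=(4,0): 2·4+6·0=8≤36, 5·4+4·0=20≤21, objective 36.
(s,t)=(3,1): 2·3+6·1=12≤36, 5·3+4·1=19≤21, objective 30.
(s,t)=(3,0): 2·3+6·0=6≤36, 5·3+4·0=15≤21, objective 27.
The best lattice point is (4,0), giving 36.

36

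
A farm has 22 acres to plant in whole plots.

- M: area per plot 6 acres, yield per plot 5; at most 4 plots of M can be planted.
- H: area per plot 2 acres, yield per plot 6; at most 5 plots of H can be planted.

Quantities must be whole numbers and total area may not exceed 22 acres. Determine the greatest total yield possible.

This is a bounded integer knapsack.
Take 2×M and 5×H: area 22 ≤ 22, yield 2·5 + 5·6 = 40.
H has the best ratio (6/2) and is taken to its limit of 5; remaining capacity is filled optimally with the others.

40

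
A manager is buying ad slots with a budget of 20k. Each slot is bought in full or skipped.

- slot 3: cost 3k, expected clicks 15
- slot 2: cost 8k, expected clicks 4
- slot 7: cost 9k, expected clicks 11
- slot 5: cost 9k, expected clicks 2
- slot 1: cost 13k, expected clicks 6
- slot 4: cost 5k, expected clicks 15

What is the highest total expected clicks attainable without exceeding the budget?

41

Allowing fractional choices, the relaxed optimum would be about 42.5, but ad slots are indivisible.
slot 3 + slot 5 + slot 4: cost 3 + 9 + 5 = 17 ≤ 20, expected clicks 15 + 2 + 15 = 32.
slot 3 + slot 2 + slot 4: cost 3 + 8 + 5 = 16 ≤ 20, expected clicks 15 + 4 + 15 = 34.
slot 3 + slot 7 + slot 4: cost 3 + 9 + 5 = 17 ≤ 20, expected clicks 15 + 11 + 15 = 41.
Best is slot 3, slot 7, and slot 4 with total expected clicks 41.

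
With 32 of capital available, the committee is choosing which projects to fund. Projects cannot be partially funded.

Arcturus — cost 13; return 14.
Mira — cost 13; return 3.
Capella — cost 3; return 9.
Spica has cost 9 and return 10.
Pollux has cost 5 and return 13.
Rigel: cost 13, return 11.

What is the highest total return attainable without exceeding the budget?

46

Take Arcturus, Capella, Spica, and Pollux: cost 13 + 3 + 9 + 5 = 30 ≤ 32, return 14 + 9 + 10 + 13 = 46.
No other feasible combination does better.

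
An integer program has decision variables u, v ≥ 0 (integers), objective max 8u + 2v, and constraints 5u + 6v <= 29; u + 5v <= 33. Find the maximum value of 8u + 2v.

Relaxing integrality, the LP optimum is 46.40 at (u,v) = (5.8, 0), which is not an integer point.
(u,v)=(5,0): 5·5+6·0=25≤29, 1·5+5·0=5≤33, objective 40.
(u,v)=(4,1): 5·4+6·1=26≤29, 1·4+5·1=9≤33, objective 34.
(u,v)=(4,0): 5·4+6·0=20≤29, 1·4+5·0=4≤33, objective 32.
The best lattice point is (5,0), giving 40.

40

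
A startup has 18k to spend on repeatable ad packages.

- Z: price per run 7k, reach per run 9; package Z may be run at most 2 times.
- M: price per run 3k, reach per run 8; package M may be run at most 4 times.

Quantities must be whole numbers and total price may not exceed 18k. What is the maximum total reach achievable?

This is a bounded integer knapsack.
1×Z and 3×M: price 16 ≤ 18, reach 1·9 + 3·8 = 33.
4×M: price 12 ≤ 18, reach 4·8 = 32.
Best is 33.

33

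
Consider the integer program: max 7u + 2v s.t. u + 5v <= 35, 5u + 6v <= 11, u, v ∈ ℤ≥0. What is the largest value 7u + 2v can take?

14

The continuous relaxation peaks at (2.2, 0) with value 15.40; rounding to a feasible lattice point costs some objective.
(u,v)=(2,0): 1·2+5·0=2≤35, 5·2+6·0=10≤11, objective 14.
(u,v)=(1,1): 1·1+5·1=6≤35, 5·1+6·1=11≤11, objective 9.
(u,v)=(1,0): 1·1+5·0=1≤35, 5·1+6·0=5≤11, objective 7.
The best lattice point is (2,0), giving 14.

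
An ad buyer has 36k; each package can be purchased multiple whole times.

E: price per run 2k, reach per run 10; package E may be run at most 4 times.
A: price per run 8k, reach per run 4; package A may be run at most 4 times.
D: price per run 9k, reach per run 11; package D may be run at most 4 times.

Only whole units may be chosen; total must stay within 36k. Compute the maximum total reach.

This is a bounded integer knapsack.
4×E and 3×D: price 35 ≤ 36, reach 4·10 + 3·11 = 73.
4×E, 1×A, and 2×D: price 34 ≤ 36, reach 4·10 + 1·4 + 2·11 = 66.
Best is 73.

73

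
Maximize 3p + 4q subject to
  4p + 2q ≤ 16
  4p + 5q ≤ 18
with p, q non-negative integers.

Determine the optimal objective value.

14

Relaxing integrality, the LP optimum is 14.40 at (p,q) = (0, 3.6), which is not an integer point.
(p,q)=(2,2): 4·2+2·2=12≤16, 4·2+5·2=18≤18, objective 14.
(p,q)=(3,1): 4·3+2·1=14≤16, 4·3+5·1=17≤18, objective 13.
(p,q)=(0,3): 4·0+2·3=6≤16, 4·0+5·3=15≤18, objective 12.
The best lattice point is (2,2), giving 14.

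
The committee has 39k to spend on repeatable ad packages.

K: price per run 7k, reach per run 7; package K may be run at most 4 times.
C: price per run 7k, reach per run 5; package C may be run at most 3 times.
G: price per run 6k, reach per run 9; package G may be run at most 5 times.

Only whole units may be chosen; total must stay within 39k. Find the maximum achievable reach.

G has the best ratio (9/6); taking only G gives at most 5×9 = 45 (stopped by the supply cap of 5).
Mixing does better — 1×K and 5×G: price 37 ≤ 39, reach 1·7 + 5·9 = 52.

52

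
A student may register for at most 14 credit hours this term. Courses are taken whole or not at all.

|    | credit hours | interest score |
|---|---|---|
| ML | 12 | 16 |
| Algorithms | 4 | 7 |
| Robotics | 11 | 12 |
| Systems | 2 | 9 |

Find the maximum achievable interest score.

This is an integer program with binary decision variables.
Allowing fractional choices, the relaxed optimum would be about 26.7, but courses are indivisible.
ML + Systems: credit hours 12 + 2 = 14 ≤ 14, interest score 16 + 9 = 25.
Robotics + Systems: credit hours 11 + 2 = 13 ≤ 14, interest score 12 + 9 = 21.
Algorithms + Systems: credit hours 4 + 2 = 6 ≤ 14, interest score 7 + 9 = 16.
Best is ML and Systems with total interest score 25.

25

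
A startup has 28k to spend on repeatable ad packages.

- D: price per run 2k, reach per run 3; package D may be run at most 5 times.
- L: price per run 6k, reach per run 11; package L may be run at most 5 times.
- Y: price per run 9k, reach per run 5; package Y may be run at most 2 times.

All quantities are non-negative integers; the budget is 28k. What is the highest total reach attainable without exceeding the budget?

Take 2×D and 4×L: price 28 ≤ 28, reach 2·3 + 4·11 = 50.
No other integer combination yields more.

50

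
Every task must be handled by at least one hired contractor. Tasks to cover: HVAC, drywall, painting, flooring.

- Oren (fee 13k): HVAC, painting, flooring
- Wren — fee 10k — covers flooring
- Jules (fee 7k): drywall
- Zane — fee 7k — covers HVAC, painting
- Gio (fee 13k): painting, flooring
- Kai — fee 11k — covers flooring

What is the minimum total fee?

20

This is an integer covering problem.
The greedy cost-per-new-task heuristic would pick Zane, Jules, and Wren for 24, but a cheaper cover exists.
Choose Oren and Jules: together they cover HVAC, drywall, painting, flooring — every task.
Total fee: 13 + 7 = 20.
No cover costs less than 20.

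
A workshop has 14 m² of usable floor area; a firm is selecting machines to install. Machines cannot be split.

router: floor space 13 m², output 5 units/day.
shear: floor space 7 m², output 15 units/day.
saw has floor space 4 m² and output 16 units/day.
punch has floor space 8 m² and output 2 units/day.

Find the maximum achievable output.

31

saw + punch: floor space 4 + 8 = 12 ≤ 14, output 16 + 2 = 18.
shear + saw: floor space 7 + 4 = 11 ≤ 14, output 15 + 16 = 31.
saw: floor space 4 ≤ 14, output 16.
Best is shear and saw with total output 31.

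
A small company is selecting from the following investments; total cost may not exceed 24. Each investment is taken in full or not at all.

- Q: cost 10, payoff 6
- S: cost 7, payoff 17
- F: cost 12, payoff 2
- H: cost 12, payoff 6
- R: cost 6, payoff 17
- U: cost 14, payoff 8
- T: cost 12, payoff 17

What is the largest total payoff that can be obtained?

S + R: cost 7 + 6 = 13 ≤ 24, payoff 17 + 17 = 34.
R + T: cost 6 + 12 = 18 ≤ 24, payoff 17 + 17 = 34.
Q + S + R: cost 10 + 7 + 6 = 23 ≤ 24, payoff 6 + 17 + 17 = 40.
Best is Q, S, and R with total payoff 40.

40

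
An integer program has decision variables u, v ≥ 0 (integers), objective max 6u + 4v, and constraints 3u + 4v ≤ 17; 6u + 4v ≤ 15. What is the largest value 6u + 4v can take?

(u,v)=(1,2): 3·1+4·2=11≤17, 6·1+4·2=14≤15, objective 14.
(u,v)=(0,3): 3·0+4·3=12≤17, 6·0+4·3=12≤15, objective 12.
(u,v)=(2,0): 3·2+4·0=6≤17, 6·2+4·0=12≤15, objective 12.
No feasible integer point exceeds 14.

14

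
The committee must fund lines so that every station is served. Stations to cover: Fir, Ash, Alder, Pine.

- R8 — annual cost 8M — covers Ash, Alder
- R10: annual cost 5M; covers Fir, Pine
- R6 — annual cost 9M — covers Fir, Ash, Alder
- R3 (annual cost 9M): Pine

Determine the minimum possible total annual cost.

13

This is an integer covering problem.
Choose R8 and R10: together they cover Fir, Ash, Alder, Pine — every station.
Total annual cost: 8 + 5 = 13.
No cover costs less than 13.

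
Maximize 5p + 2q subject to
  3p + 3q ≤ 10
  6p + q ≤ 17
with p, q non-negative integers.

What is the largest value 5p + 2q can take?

Relaxing integrality, the LP optimum is 14.87 at (p,q) = (2.73, 0.6), which is not an integer point.
(p,q)=(2,1): 3·2+3·1=9≤10, 6·2+1·1=13≤17, objective 12.
(p,q)=(2,0): 3·2+3·0=6≤10, 6·2+1·0=12≤17, objective 10.
(p,q)=(1,2): 3·1+3·2=9≤10, 6·1+1·2=8≤17, objective 9.
The best lattice point is (2,1), giving 12.

12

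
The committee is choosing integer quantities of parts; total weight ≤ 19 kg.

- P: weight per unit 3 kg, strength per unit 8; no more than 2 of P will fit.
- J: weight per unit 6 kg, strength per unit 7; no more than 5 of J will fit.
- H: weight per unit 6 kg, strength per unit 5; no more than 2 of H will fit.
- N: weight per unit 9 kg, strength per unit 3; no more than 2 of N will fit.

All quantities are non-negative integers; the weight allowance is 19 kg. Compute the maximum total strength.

30

P has the best ratio (8/3); taking only P gives at most 2×8 = 16 (stopped by the supply cap of 2).
Mixing does better — 2×P and 2×J: weight 18 ≤ 19, strength 2·8 + 2·7 = 30.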